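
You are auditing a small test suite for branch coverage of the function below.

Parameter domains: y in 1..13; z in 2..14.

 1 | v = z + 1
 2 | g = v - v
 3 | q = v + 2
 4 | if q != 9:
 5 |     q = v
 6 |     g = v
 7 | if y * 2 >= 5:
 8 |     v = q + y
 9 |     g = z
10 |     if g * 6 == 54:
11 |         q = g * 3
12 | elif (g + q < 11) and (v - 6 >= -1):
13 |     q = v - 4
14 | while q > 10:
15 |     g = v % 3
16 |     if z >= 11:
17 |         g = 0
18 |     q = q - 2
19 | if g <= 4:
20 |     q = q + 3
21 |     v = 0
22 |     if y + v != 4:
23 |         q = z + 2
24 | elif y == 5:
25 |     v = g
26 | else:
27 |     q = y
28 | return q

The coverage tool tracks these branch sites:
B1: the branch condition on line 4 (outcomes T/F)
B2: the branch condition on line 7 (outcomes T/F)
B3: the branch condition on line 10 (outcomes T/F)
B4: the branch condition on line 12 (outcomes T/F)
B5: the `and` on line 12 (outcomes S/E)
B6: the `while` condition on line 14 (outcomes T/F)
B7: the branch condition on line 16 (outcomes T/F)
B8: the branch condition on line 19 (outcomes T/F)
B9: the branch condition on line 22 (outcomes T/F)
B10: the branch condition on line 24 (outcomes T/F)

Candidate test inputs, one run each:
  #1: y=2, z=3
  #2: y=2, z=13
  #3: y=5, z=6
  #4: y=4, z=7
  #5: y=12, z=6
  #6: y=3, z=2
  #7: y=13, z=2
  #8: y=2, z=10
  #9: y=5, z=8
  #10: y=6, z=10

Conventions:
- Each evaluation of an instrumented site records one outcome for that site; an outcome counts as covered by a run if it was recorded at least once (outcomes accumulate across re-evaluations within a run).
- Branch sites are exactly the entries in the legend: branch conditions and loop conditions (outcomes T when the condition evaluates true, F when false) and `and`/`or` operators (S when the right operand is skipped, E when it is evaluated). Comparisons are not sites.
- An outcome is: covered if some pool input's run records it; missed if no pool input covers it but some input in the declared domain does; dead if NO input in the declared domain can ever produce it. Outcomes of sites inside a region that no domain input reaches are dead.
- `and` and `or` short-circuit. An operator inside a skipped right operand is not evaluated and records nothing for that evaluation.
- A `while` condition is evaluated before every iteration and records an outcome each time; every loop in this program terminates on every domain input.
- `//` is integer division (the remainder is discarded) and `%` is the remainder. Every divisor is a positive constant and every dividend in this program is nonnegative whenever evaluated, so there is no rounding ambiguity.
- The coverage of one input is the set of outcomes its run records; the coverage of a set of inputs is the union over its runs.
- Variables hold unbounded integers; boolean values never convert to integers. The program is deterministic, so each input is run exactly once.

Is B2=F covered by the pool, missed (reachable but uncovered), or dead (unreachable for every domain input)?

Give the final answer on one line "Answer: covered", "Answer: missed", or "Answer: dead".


B2=F is recorded by pool input(s) 1, 2, 8 -> covered
Answer: covered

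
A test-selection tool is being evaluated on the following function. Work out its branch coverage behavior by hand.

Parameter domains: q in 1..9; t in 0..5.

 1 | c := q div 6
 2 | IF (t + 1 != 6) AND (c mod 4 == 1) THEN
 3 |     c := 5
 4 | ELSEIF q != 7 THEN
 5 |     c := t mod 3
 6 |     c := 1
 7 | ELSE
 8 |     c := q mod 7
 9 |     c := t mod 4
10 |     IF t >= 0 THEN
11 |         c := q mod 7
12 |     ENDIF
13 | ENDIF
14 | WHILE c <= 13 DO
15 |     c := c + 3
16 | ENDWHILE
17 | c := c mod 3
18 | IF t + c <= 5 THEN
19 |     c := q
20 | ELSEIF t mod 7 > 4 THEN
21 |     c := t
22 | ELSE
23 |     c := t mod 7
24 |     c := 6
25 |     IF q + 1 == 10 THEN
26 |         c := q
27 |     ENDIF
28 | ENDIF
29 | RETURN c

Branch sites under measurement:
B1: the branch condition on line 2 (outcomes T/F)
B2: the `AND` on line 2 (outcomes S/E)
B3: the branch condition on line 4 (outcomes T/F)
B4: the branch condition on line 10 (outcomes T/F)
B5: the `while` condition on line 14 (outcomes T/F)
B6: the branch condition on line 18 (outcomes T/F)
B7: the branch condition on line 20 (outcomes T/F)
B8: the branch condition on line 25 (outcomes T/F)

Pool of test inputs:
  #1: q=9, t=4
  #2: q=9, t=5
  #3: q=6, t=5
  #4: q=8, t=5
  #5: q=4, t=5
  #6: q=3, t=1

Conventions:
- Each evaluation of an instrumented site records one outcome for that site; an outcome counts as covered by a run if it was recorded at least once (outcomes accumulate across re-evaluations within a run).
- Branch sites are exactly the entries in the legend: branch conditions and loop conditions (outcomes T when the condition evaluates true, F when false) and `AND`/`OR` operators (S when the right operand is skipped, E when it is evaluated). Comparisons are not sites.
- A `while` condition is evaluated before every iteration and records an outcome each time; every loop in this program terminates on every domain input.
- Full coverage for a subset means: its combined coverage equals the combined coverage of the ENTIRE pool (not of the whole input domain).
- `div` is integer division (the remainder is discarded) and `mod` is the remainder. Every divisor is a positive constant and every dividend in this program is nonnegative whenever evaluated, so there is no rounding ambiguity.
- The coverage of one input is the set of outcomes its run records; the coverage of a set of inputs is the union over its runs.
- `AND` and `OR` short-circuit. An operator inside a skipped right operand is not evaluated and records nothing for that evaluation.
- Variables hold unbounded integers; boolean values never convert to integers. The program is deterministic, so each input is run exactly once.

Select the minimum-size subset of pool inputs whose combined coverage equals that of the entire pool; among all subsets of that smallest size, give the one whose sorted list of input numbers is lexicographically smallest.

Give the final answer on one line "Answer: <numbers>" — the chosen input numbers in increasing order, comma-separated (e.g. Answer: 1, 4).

input #1 (q=9, t=4): events B2->E, B1->T, B5->T, B5->T, B5->T, B5->F, B6->F, B7->F, B8->T; covers B1=T, B2=E, B5=T, B5=F, B6=F, B7=F, B8=T
input #2 (q=9, t=5): events B2->S, B1->F, B3->T, B5->T, B5->T, B5->T, B5->T, B5->T, B5->F, B6->F, B7->T; covers B1=F, B2=S, B3=T, B5=T, B5=F, B6=F, B7=T
input #3 (q=6, t=5): events B2->S, B1->F, B3->T, B5->T, B5->T, B5->T, B5->T, B5->T, B5->F, B6->F, B7->T; covers B1=F, B2=S, B3=T, B5=T, B5=F, B6=F, B7=T
input #4 (q=8, t=5): events B2->S, B1->F, B3->T, B5->T, B5->T, B5->T, B5->T, B5->T, B5->F, B6->F, B7->T; covers B1=F, B2=S, B3=T, B5=T, B5=F, B6=F, B7=T
input #5 (q=4, t=5): events B2->S, B1->F, B3->T, B5->T, B5->T, B5->T, B5->T, B5->T, B5->F, B6->F, B7->T; covers B1=F, B2=S, B3=T, B5=T, B5=F, B6=F, B7=T
input #6 (q=3, t=1): events B2->E, B1->F, B3->T, B5->T, B5->T, B5->T, B5->T, B5->T, B5->F, B6->T; covers B1=F, B2=E, B3=T, B5=T, B5=F, B6=T
pool-wide coverage (12 outcomes): B1=T, B1=F, B2=S, B2=E, B3=T, B5=T, B5=F, B6=T, B6=F, B7=T, B7=F, B8=T
every size-1 subset falls short of the 12 outcomes (best: 7/12)
every size-2 subset falls short of the 12 outcomes (best: 11/12)
inputs {1, 2, 6} (size 3) cover everything; no size-3 subset with a lexicographically smaller index list covers all 12

Answer: 1, 2, 6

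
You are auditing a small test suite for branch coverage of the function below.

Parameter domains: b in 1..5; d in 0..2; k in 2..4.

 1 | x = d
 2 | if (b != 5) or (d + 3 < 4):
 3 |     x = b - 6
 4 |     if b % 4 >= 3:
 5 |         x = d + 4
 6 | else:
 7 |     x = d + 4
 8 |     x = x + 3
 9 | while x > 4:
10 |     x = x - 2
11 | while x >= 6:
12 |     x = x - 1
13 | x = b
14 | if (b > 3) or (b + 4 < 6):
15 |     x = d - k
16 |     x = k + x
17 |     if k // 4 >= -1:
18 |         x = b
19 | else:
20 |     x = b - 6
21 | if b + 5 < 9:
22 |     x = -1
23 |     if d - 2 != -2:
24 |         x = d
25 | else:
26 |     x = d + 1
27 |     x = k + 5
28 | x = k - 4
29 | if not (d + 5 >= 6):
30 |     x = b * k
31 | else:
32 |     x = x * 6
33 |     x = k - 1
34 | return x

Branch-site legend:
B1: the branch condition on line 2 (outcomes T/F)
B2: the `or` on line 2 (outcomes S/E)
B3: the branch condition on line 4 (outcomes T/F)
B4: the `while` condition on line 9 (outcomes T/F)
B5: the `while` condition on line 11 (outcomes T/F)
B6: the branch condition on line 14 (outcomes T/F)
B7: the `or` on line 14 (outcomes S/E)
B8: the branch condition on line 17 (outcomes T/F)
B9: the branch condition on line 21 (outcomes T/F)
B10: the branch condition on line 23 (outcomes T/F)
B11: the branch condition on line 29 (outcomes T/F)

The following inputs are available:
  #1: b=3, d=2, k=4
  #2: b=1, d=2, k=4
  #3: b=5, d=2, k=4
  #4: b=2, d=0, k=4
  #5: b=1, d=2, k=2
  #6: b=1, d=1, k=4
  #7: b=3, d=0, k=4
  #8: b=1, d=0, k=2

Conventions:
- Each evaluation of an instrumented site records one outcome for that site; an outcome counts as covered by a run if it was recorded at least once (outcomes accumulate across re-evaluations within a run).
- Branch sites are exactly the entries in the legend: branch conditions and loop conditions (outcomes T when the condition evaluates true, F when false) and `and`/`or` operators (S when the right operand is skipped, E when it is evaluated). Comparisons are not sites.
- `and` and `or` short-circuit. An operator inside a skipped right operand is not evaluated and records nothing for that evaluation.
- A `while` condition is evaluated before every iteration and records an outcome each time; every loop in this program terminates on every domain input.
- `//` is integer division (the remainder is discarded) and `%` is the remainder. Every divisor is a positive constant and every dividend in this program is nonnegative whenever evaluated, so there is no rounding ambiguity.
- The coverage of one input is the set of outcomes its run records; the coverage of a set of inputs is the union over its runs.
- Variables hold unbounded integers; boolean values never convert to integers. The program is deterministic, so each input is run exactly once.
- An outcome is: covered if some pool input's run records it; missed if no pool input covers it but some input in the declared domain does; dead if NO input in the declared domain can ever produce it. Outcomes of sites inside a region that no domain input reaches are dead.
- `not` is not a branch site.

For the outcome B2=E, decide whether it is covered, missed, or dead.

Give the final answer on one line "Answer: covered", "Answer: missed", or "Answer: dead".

B2=E is recorded by pool input(s) 3 -> covered

Answer: covered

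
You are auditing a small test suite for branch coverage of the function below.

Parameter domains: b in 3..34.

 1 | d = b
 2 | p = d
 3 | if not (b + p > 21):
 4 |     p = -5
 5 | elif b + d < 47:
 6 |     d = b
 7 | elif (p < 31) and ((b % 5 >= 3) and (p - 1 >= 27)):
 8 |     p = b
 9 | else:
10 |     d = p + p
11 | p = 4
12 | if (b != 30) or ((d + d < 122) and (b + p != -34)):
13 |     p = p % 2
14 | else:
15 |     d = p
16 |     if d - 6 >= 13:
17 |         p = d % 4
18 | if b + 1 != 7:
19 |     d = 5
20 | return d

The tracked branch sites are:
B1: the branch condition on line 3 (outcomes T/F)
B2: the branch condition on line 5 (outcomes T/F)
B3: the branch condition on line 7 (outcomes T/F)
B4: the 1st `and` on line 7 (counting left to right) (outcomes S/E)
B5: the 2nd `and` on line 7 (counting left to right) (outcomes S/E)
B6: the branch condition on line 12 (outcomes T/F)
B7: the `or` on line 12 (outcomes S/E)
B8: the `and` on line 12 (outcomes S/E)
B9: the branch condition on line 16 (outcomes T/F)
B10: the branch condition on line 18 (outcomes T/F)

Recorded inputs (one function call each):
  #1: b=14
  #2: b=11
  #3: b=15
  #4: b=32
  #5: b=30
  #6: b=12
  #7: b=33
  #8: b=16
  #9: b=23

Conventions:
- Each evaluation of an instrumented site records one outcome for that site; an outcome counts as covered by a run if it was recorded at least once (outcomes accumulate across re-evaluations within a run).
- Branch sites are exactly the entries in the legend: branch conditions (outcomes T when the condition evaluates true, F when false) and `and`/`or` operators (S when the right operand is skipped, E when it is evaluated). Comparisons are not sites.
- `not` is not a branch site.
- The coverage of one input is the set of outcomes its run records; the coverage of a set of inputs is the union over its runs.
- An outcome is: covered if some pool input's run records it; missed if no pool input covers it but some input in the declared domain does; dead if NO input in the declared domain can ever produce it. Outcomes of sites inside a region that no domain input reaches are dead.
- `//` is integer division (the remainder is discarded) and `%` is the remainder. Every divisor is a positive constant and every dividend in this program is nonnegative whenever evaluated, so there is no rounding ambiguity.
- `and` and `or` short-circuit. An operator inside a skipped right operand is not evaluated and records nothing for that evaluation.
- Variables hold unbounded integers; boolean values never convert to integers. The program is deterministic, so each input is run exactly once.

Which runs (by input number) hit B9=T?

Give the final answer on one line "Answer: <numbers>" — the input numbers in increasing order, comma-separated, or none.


input #1 (b=14): misses B9=T
input #2 (b=11): misses B9=T
input #3 (b=15): misses B9=T
input #4 (b=32): misses B9=T
input #5 (b=30): misses B9=T
input #6 (b=12): misses B9=T
input #7 (b=33): misses B9=T
input #8 (b=16): misses B9=T
input #9 (b=23): misses B9=T
Answer: none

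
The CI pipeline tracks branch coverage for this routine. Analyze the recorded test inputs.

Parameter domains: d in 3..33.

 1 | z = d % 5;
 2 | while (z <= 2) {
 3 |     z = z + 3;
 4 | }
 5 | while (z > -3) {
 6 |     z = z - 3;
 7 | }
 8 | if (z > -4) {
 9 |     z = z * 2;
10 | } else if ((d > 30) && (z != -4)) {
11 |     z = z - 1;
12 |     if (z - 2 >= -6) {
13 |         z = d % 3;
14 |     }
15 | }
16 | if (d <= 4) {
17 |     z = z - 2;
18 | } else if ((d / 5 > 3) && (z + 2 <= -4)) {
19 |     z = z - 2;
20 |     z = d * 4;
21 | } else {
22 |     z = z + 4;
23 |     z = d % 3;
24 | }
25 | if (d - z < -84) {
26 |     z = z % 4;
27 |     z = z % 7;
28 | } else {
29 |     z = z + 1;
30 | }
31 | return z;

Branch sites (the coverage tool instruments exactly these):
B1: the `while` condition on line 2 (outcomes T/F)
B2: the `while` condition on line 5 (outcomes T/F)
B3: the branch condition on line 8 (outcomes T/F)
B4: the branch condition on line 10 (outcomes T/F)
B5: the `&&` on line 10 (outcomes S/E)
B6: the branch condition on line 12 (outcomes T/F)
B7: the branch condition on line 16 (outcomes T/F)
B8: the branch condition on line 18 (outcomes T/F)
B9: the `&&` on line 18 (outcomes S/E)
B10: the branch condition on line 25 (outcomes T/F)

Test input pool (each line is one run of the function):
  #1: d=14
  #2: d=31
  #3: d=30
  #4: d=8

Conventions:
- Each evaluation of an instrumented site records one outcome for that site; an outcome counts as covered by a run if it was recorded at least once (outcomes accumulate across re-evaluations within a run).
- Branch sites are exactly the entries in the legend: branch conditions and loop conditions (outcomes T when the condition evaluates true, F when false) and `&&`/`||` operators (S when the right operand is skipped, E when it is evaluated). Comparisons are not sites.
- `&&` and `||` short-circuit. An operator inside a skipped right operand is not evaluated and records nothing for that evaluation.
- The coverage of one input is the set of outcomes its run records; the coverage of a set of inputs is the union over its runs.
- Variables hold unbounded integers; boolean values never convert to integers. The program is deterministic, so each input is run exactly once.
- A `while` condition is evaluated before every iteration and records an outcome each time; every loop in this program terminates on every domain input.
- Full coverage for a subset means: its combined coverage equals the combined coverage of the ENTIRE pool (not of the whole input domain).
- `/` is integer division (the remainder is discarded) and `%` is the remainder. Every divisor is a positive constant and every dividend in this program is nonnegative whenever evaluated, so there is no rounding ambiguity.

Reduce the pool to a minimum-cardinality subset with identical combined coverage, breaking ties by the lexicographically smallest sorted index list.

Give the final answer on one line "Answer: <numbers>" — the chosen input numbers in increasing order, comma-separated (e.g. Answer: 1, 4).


run #1 (d=14) records B1=F, B2=T, B2=F, B3=F, B4=F, B5=S, B7=F, B8=F, B9=S, B10=F
run #2 (d=31) records B1=T, B1=F, B2=T, B2=F, B3=F, B4=T, B5=E, B6=F, B7=F, B8=T, B9=E, B10=T
run #3 (d=30) records B1=T, B1=F, B2=T, B2=F, B3=T, B7=F, B8=T, B9=E, B10=T
run #4 (d=8) records B1=F, B2=T, B2=F, B3=T, B7=F, B8=F, B9=S, B10=F
union over all inputs: B1=T, B1=F, B2=T, B2=F, B3=T, B3=F, B4=T, B4=F, B5=S, B5=E, B6=F, B7=F, B8=T, B8=F, B9=S, B9=E, B10=T, B10=F (18 outcomes)
no size-1 subset reaches all 18 outcomes (best union: 12/18)
no size-2 subset reaches all 18 outcomes (best union: 17/18)
size 3: inputs {1, 2, 3} cover all 18 outcomes, and no lexicographically smaller subset of this size does
Answer: 1, 2, 3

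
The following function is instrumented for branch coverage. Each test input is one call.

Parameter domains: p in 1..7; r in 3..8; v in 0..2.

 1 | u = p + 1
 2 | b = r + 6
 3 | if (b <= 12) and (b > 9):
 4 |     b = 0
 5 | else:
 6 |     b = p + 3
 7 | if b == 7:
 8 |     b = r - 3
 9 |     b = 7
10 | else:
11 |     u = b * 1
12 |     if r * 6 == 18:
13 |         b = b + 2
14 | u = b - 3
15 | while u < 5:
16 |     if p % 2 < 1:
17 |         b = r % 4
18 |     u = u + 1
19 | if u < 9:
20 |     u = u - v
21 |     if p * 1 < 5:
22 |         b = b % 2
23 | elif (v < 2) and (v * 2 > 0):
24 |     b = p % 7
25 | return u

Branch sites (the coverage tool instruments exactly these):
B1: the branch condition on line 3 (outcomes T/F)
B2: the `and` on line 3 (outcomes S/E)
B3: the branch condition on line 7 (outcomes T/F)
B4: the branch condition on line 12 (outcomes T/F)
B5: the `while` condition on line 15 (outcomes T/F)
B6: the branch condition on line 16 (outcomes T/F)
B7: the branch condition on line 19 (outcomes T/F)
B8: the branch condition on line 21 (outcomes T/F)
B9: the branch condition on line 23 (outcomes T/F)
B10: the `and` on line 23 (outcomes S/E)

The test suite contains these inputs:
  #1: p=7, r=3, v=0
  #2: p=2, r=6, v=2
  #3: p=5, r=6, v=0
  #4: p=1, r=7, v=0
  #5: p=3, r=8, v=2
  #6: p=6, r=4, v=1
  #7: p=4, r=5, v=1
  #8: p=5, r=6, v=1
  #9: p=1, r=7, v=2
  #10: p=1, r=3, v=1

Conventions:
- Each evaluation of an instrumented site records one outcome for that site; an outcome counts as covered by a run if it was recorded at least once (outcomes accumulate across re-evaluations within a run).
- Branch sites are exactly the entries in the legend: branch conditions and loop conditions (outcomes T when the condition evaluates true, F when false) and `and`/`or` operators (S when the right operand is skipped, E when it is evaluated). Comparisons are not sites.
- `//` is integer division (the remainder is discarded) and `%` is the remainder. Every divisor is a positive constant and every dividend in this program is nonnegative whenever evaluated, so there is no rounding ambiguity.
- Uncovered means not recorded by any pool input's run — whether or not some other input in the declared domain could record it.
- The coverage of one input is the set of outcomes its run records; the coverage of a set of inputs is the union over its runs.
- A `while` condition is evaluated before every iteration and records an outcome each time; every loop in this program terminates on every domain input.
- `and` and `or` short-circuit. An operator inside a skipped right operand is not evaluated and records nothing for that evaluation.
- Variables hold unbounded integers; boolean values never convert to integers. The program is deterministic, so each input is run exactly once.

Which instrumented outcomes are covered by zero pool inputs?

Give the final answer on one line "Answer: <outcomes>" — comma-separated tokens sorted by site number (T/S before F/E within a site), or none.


#1 (p=7, r=3, v=0) -> B2->E, B1->F, B3->F, B4->T, B5->F, B7->F, B10->E, B9->F; covered: B1=F, B2=E, B3=F, B4=T, B5=F, B7=F, B9=F, B10=E
#2 (p=2, r=6, v=2) -> B2->E, B1->T, B3->F, B4->F, B5->T, B6->T, B5->T, B6->T, B5->T, B6->T, B5->T, B6->T, B5->T, B6->T, ...; covered: B1=T, B2=E, B3=F, B4=F, B5=T, B5=F, B6=T, B7=T, B8=T
#3 (p=5, r=6, v=0) -> B2->E, B1->T, B3->F, B4->F, B5->T, B6->F, B5->T, B6->F, B5->T, B6->F, B5->T, B6->F, B5->T, B6->F, ...; covered: B1=T, B2=E, B3=F, B4=F, B5=T, B5=F, B6=F, B7=T, B8=F
#4 (p=1, r=7, v=0) -> B2->S, B1->F, B3->F, B4->F, B5->T, B6->F, B5->T, B6->F, B5->T, B6->F, B5->T, B6->F, B5->F, B7->T, ...; covered: B1=F, B2=S, B3=F, B4=F, B5=T, B5=F, B6=F, B7=T, B8=T
#5 (p=3, r=8, v=2) -> B2->S, B1->F, B3->F, B4->F, B5->T, B6->F, B5->T, B6->F, B5->F, B7->T, B8->T; covered: B1=F, B2=S, B3=F, B4=F, B5=T, B5=F, B6=F, B7=T, B8=T
#6 (p=6, r=4, v=1) -> B2->E, B1->T, B3->F, B4->F, B5->T, B6->T, B5->T, B6->T, B5->T, B6->T, B5->T, B6->T, B5->T, B6->T, ...; covered: B1=T, B2=E, B3=F, B4=F, B5=T, B5=F, B6=T, B7=T, B8=F
#7 (p=4, r=5, v=1) -> B2->E, B1->T, B3->F, B4->F, B5->T, B6->T, B5->T, B6->T, B5->T, B6->T, B5->T, B6->T, B5->T, B6->T, ...; covered: B1=T, B2=E, B3=F, B4=F, B5=T, B5=F, B6=T, B7=T, B8=T
#8 (p=5, r=6, v=1) -> B2->E, B1->T, B3->F, B4->F, B5->T, B6->F, B5->T, B6->F, B5->T, B6->F, B5->T, B6->F, B5->T, B6->F, ...; covered: B1=T, B2=E, B3=F, B4=F, B5=T, B5=F, B6=F, B7=T, B8=F
#9 (p=1, r=7, v=2) -> B2->S, B1->F, B3->F, B4->F, B5->T, B6->F, B5->T, B6->F, B5->T, B6->F, B5->T, B6->F, B5->F, B7->T, ...; covered: B1=F, B2=S, B3=F, B4=F, B5=T, B5=F, B6=F, B7=T, B8=T
#10 (p=1, r=3, v=1) -> B2->E, B1->F, B3->F, B4->T, B5->T, B6->F, B5->T, B6->F, B5->F, B7->T, B8->T; covered: B1=F, B2=E, B3=F, B4=T, B5=T, B5=F, B6=F, B7=T, B8=T
union over the pool: B1=T, B1=F, B2=S, B2=E, B3=F, B4=T, B4=F, B5=T, B5=F, B6=T, B6=F, B7=T, B7=F, B8=T, B8=F, B9=F, B10=E
uncovered (3 of 20): B3=T, B9=T, B10=S
Answer: B3=T, B9=T, B10=S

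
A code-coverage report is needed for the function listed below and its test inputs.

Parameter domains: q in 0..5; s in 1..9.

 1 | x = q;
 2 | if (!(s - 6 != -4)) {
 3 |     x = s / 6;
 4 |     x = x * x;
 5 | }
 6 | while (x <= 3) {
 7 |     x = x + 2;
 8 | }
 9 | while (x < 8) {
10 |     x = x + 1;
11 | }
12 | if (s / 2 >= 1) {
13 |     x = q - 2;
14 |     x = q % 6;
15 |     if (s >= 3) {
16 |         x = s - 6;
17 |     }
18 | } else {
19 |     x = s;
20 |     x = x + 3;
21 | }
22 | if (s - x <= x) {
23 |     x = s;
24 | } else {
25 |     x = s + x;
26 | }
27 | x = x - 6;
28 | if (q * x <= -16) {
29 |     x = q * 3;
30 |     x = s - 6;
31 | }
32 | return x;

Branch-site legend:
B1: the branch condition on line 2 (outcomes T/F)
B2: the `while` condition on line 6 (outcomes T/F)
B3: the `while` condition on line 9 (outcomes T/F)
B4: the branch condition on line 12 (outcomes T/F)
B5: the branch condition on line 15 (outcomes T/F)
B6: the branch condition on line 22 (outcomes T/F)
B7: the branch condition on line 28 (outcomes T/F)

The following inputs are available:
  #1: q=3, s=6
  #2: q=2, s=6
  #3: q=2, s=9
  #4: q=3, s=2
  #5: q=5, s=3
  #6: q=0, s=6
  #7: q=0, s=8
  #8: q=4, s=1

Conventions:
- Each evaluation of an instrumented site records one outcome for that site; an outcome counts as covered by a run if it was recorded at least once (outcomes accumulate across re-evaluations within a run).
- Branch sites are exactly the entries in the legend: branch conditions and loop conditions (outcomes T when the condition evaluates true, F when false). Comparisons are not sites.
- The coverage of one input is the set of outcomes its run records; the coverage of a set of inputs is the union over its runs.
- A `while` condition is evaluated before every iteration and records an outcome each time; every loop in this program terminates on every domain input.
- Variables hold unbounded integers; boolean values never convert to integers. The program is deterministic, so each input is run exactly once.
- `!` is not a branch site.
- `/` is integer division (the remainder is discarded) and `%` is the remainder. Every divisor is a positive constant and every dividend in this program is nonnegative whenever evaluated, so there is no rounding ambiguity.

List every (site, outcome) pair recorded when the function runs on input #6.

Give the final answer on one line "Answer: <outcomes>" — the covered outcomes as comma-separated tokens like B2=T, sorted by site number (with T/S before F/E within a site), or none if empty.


Running input #6 (q=0, s=6), event by event:
  B1->F, B2->T, B2->T, B2->F, B3->T, B3->T, B3->T, B3->T, B3->F, B4->T
  B5->T, B6->F, B7->F
deduplicating events, the covered set is: B1=F, B2=T, B2=F, B3=T, B3=F, B4=T, B5=T, B6=F, B7=F
Answer: B1=F, B2=T, B2=F, B3=T, B3=F, B4=T, B5=T, B6=F, B7=F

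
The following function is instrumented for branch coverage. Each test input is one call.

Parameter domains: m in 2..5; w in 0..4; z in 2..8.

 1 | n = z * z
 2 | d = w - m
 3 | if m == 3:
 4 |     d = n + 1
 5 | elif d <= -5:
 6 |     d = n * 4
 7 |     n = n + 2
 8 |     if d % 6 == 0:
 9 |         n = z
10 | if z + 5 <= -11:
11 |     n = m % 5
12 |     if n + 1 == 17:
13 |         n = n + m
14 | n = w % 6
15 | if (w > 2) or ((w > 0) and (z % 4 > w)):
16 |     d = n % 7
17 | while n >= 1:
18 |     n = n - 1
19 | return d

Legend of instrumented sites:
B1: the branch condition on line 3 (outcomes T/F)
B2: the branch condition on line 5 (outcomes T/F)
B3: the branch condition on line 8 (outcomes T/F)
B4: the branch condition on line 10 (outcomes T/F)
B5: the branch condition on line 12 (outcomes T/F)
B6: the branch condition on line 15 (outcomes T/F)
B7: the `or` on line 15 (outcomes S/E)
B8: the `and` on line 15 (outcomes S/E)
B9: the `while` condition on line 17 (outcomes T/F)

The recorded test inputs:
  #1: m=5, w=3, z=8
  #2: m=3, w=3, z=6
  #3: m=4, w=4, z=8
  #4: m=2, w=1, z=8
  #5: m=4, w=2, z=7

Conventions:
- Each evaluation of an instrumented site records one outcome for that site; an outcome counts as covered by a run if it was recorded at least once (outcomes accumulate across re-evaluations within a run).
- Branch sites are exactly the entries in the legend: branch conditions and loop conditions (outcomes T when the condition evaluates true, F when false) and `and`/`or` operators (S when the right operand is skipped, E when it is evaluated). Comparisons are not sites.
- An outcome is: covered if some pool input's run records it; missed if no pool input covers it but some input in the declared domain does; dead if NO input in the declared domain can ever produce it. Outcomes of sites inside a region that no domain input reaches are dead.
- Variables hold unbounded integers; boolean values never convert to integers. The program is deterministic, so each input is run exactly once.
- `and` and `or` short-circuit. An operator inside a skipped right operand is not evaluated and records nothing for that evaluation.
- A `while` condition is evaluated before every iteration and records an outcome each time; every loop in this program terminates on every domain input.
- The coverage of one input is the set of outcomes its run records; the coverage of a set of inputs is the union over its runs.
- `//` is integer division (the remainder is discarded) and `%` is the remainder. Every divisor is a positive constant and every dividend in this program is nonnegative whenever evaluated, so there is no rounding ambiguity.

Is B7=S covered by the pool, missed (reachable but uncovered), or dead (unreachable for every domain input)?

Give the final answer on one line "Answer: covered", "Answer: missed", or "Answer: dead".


B7=S is recorded by pool input(s) 1, 2, 3 -> covered
Answer: covered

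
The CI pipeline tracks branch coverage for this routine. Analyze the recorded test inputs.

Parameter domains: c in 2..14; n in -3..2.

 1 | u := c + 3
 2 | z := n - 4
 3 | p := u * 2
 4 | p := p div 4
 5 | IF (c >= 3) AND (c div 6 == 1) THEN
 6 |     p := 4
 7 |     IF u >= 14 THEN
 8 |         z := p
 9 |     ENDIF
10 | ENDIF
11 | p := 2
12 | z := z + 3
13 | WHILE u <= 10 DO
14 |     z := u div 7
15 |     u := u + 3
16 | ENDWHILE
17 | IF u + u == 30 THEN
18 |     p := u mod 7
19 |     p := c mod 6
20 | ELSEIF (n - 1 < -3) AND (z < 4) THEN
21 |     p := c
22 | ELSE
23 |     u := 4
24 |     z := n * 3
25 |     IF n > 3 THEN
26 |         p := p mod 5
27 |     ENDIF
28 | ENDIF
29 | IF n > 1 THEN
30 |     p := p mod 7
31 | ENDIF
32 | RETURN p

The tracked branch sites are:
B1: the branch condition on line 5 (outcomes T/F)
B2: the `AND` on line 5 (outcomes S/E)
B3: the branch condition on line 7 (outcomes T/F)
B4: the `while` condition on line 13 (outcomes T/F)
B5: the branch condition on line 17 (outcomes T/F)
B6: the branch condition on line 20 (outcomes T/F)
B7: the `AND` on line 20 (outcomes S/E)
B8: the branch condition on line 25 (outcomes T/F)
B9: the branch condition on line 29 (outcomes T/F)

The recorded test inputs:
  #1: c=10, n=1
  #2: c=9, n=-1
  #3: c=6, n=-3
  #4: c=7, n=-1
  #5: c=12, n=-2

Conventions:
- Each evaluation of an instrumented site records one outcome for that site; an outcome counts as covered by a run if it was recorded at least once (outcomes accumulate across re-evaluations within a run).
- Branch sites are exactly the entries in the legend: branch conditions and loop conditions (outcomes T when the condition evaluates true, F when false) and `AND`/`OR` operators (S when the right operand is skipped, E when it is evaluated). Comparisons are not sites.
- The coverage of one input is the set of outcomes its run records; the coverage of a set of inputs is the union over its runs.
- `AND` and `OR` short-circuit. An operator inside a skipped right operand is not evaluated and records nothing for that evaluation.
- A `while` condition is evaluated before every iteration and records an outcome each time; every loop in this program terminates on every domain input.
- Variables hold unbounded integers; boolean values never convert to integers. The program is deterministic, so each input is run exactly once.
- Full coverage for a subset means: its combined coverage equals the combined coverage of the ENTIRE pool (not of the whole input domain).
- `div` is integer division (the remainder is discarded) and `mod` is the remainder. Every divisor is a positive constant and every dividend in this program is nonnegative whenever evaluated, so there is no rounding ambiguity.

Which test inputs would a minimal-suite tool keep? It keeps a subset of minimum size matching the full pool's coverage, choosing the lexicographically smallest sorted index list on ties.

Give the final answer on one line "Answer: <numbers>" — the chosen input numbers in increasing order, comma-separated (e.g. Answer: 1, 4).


#1 (c=10, n=1) -> B2->E, B1->T, B3->F, B4->F, B5->F, B7->S, B6->F, B8->F, B9->F; covered: B1=T, B2=E, B3=F, B4=F, B5=F, B6=F, B7=S, B8=F, B9=F
#2 (c=9, n=-1) -> B2->E, B1->T, B3->F, B4->F, B5->F, B7->S, B6->F, B8->F, B9->F; covered: B1=T, B2=E, B3=F, B4=F, B5=F, B6=F, B7=S, B8=F, B9=F
#3 (c=6, n=-3) -> B2->E, B1->T, B3->F, B4->T, B4->F, B5->F, B7->E, B6->T, B9->F; covered: B1=T, B2=E, B3=F, B4=T, B4=F, B5=F, B6=T, B7=E, B9=F
#4 (c=7, n=-1) -> B2->E, B1->T, B3->F, B4->T, B4->F, B5->F, B7->S, B6->F, B8->F, B9->F; covered: B1=T, B2=E, B3=F, B4=T, B4=F, B5=F, B6=F, B7=S, B8=F, B9=F
#5 (c=12, n=-2) -> B2->E, B1->F, B4->F, B5->T, B9->F; covered: B1=F, B2=E, B4=F, B5=T, B9=F
pool-wide coverage (14 outcomes): B1=T, B1=F, B2=E, B3=F, B4=T, B4=F, B5=T, B5=F, B6=T, B6=F, B7=S, B7=E, B8=F, B9=F
size 1 is not enough: best union over all size-1 subsets is 10/14
size 2 is not enough: best union over all size-2 subsets is 12/14
the canonical winner is {1, 3, 5}: size 3, full 14-outcome coverage, earliest index list among size-3 covers
Answer: 1, 3, 5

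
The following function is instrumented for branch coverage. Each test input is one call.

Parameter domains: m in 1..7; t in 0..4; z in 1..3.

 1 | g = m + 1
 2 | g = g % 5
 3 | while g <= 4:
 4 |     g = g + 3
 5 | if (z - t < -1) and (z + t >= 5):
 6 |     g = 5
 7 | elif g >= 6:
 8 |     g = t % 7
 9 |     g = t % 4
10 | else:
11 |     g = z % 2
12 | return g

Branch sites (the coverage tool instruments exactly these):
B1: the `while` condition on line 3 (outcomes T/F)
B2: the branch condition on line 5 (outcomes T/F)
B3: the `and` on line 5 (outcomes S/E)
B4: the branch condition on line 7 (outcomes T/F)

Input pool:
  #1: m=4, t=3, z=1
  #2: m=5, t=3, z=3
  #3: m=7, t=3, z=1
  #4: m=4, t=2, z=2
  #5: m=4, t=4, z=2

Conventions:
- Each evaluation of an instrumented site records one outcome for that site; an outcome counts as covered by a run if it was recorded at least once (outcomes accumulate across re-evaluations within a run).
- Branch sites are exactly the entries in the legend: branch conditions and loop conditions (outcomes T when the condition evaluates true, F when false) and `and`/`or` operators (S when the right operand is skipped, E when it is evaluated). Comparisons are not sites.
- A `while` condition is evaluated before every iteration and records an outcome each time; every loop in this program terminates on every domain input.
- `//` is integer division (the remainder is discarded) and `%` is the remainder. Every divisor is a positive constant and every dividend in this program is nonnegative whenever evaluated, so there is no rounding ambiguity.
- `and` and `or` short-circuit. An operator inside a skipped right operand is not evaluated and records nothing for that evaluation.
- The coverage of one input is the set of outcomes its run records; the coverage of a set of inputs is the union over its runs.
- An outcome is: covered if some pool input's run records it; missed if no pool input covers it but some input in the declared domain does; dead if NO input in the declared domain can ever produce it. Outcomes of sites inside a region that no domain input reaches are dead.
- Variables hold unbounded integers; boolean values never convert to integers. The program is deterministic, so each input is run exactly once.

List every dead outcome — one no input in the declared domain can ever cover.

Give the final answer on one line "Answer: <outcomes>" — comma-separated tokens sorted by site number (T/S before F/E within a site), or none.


exhaustive pass over the 105-input domain:
  reachable outcomes have witnesses, e.g. B1=T (e.g. m=1, t=0, z=1), B1=F (e.g. m=1, t=0, z=1), B2=T (e.g. m=1, t=4, z=1), B2=F (e.g. m=1, t=0, z=1)
Answer: none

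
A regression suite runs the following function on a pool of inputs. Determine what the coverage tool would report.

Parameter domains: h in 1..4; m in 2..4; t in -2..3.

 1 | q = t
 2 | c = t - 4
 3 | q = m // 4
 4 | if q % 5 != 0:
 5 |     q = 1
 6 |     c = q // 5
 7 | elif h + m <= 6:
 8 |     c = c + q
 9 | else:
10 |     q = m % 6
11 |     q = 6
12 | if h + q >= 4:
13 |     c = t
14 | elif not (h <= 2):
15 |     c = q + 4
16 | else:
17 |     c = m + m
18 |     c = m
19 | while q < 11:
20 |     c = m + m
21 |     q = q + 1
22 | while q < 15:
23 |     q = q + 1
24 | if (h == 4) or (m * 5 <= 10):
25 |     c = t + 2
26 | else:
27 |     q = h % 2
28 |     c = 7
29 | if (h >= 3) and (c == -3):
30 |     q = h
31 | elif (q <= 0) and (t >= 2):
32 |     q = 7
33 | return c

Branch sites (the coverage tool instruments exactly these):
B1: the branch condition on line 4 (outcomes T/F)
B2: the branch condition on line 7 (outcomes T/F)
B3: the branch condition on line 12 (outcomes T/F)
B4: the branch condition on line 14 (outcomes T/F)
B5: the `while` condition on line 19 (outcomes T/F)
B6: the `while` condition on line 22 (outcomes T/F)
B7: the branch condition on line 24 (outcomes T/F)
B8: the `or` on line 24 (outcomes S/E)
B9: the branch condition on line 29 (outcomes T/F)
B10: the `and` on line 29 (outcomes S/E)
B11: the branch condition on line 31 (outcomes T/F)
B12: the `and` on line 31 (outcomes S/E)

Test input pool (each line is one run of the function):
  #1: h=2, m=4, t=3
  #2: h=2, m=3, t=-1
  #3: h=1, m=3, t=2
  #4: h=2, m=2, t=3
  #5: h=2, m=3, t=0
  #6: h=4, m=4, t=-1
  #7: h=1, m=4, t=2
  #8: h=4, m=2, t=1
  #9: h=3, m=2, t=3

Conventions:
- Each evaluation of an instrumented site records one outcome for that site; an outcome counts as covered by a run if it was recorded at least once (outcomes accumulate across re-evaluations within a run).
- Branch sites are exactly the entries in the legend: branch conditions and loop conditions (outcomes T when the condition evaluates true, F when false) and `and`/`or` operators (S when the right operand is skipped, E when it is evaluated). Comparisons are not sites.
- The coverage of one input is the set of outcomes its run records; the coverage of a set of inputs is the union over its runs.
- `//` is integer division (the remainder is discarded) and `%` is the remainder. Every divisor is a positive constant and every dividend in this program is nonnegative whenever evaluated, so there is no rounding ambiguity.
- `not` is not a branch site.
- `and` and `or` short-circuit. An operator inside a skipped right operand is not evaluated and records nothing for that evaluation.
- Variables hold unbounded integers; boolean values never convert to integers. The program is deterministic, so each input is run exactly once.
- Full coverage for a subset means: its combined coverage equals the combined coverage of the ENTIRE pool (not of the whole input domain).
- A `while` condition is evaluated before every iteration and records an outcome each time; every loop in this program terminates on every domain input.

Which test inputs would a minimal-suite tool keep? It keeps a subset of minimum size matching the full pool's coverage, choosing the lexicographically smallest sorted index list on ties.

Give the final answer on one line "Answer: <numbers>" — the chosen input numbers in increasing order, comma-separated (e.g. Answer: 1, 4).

#1 (h=2, m=4, t=3) -> B1->T, B3->F, B4->F, B5->T, B5->T, B5->T, B5->T, B5->T, B5->T, B5->T, B5->T, B5->T, B5->T, B5->F, ...; covered: B1=T, B3=F, B4=F, B5=T, B5=F, B6=T, B6=F, B7=F, B8=E, B9=F, B10=S, B11=T, B12=E
#2 (h=2, m=3, t=-1) -> B1->F, B2->T, B3->F, B4->F, B5->T, B5->T, B5->T, B5->T, B5->T, B5->T, B5->T, B5->T, B5->T, B5->T, ...; covered: B1=F, B2=T, B3=F, B4=F, B5=T, B5=F, B6=T, B6=F, B7=F, B8=E, B9=F, B10=S, B11=F, B12=E
#3 (h=1, m=3, t=2) -> B1->F, B2->T, B3->F, B4->F, B5->T, B5->T, B5->T, B5->T, B5->T, B5->T, B5->T, B5->T, B5->T, B5->T, ...; covered: B1=F, B2=T, B3=F, B4=F, B5=T, B5=F, B6=T, B6=F, B7=F, B8=E, B9=F, B10=S, B11=F, B12=S
#4 (h=2, m=2, t=3) -> B1->F, B2->T, B3->F, B4->F, B5->T, B5->T, B5->T, B5->T, B5->T, B5->T, B5->T, B5->T, B5->T, B5->T, ...; covered: B1=F, B2=T, B3=F, B4=F, B5=T, B5=F, B6=T, B6=F, B7=T, B8=E, B9=F, B10=S, B11=F, B12=S
#5 (h=2, m=3, t=0) -> B1->F, B2->T, B3->F, B4->F, B5->T, B5->T, B5->T, B5->T, B5->T, B5->T, B5->T, B5->T, B5->T, B5->T, ...; covered: B1=F, B2=T, B3=F, B4=F, B5=T, B5=F, B6=T, B6=F, B7=F, B8=E, B9=F, B10=S, B11=F, B12=E
#6 (h=4, m=4, t=-1) -> B1->T, B3->T, B5->T, B5->T, B5->T, B5->T, B5->T, B5->T, B5->T, B5->T, B5->T, B5->T, B5->F, B6->T, ...; covered: B1=T, B3=T, B5=T, B5=F, B6=T, B6=F, B7=T, B8=S, B9=F, B10=E, B11=F, B12=S
#7 (h=1, m=4, t=2) -> B1->T, B3->F, B4->F, B5->T, B5->T, B5->T, B5->T, B5->T, B5->T, B5->T, B5->T, B5->T, B5->T, B5->F, ...; covered: B1=T, B3=F, B4=F, B5=T, B5=F, B6=T, B6=F, B7=F, B8=E, B9=F, B10=S, B11=F, B12=S
#8 (h=4, m=2, t=1) -> B1->F, B2->T, B3->T, B5->T, B5->T, B5->T, B5->T, B5->T, B5->T, B5->T, B5->T, B5->T, B5->T, B5->T, ...; covered: B1=F, B2=T, B3=T, B5=T, B5=F, B6=T, B6=F, B7=T, B8=S, B9=F, B10=E, B11=F, B12=S
#9 (h=3, m=2, t=3) -> B1->F, B2->T, B3->F, B4->T, B5->T, B5->T, B5->T, B5->T, B5->T, B5->T, B5->T, B5->T, B5->T, B5->T, ...; covered: B1=F, B2=T, B3=F, B4=T, B5=T, B5=F, B6=T, B6=F, B7=T, B8=E, B9=F, B10=E, B11=F, B12=S
pool-wide coverage (22 outcomes): B1=T, B1=F, B2=T, B3=T, B3=F, B4=T, B4=F, B5=T, B5=F, B6=T, B6=F, B7=T, B7=F, B8=S, B8=E, B9=F, B10=S, B10=E, B11=T, B11=F, B12=S, B12=E
size 1 is not enough: best union over all size-1 subsets is 14/22
size 2 is not enough: best union over all size-2 subsets is 21/22
the canonical winner is {1, 6, 9}: size 3, full 22-outcome coverage, earliest index list among size-3 covers

Answer: 1, 6, 9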